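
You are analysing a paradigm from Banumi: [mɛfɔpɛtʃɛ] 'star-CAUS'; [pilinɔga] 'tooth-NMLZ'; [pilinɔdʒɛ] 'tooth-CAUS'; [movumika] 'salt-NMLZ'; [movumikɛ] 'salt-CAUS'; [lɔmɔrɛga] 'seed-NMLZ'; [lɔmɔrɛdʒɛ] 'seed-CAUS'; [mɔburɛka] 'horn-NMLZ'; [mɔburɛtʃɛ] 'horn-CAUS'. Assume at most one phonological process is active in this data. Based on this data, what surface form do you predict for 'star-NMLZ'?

[mɛfɔpɛka]

'horn' shows [k] ~ [tʃ] at the end of the stem ([mɔburɛka] vs [mɔburɛtʃɛ]).
But 'salt' keeps [k] in both environments ([movumika], [movumikɛ]), so there is no rule changing /k/ to [tʃ] before the CAUS suffix.
The alternation reflects depalatalization: palato-alveolar /tʃ/ and /dʒ/ become [k] and [g] when no front vowel follows. /tʃ/ is underlying.
The one attested form of 'star', [mɛfɔpɛtʃɛ], shows underlying /mɛfɔpɛtʃ/. Applying the same rule when no front vowel follows gives [mɛfɔpɛka].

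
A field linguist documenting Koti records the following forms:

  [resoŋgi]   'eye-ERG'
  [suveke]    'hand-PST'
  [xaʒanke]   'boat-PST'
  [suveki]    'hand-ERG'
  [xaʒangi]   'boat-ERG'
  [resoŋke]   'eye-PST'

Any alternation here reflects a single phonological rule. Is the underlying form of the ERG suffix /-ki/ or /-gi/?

/-gi/

The ERG morpheme has two allomorphs, [-gi] and [-ki].
By contrast the PST suffix keeps its initial [k] throughout — that segment must be underlying.
The ERG suffix is therefore /-gi/ underlyingly, with post-vocalic devoicing: voiced stops become voiceless after a vowel.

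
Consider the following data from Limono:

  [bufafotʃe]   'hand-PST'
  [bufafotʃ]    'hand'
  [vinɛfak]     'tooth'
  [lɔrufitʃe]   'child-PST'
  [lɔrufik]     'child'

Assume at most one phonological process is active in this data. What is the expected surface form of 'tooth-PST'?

[vinɛfatʃe]

The root 'child' surfaces as [lɔrufitʃe] and [lɔrufik], with a stem-final [tʃ] ~ [k] alternation.
If /tʃ/ were underlying and a rule turned it into [k] in isolation, 'hand' would also alternate; but it has [tʃ] in both [bufafotʃe] and [bufafotʃ].
So /k/ is underlying, and a rule of palatalization before a front vowel — /k/ becomes palato-alveolar [tʃ] before a front vowel — gives [tʃ].
The one attested form of 'tooth', [vinɛfak], shows underlying /vinɛfak/. Applying the same rule before a front vowel gives [vinɛfatʃe].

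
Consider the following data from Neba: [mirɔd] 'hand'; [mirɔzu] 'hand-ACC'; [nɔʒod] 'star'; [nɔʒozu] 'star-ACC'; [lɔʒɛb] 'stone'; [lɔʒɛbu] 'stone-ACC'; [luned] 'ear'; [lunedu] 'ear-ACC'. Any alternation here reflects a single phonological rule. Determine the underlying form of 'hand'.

'hand' shows [d] ~ [z] at the end of the stem ([mirɔd] vs [mirɔzu]).
Compare 'ear', with invariant [d] in [luned] and [lunedu]: an analysis with underlying /d/ and a rule producing [z] before the ACC suffix would wrongly predict alternation here too.
So /z/ is underlying, and a rule of word-final hardening — voiced fricatives become stops word-finally — gives [d].

/mirɔz/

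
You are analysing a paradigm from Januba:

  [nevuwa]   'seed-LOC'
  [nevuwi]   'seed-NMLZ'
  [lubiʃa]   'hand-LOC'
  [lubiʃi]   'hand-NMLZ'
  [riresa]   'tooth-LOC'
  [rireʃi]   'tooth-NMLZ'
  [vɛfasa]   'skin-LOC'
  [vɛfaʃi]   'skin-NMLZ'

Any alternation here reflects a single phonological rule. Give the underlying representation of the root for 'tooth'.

/rires/

In [riresa] and [rireʃi] the final segment of 'tooth' alternates: [s] ~ [ʃ].
The stem 'hand' ([lubiʃa], [lubiʃi]) shows [ʃ] unchanged in both environments, so [ʃ] cannot be basic with [s] derived before the LOC suffix.
The underlying segment must be /s/; /s/ becomes palato-alveolar [ʃ] before a front vowel, yielding [ʃ] there.
So 'tooth' = /rires/.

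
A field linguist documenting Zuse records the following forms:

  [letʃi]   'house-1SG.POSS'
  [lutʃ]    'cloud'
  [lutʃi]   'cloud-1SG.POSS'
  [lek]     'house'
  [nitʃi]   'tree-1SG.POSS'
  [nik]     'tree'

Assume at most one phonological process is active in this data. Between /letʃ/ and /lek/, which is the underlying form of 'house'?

The root 'house' surfaces as [lek] and [letʃi], with a stem-final [k] ~ [tʃ] alternation.
The stem 'cloud' ([lutʃ], [lutʃi]) shows [tʃ] unchanged in both environments, so [tʃ] cannot be basic with [k] derived in isolation.
The alternation reflects palatalization before a front vowel: /k/ becomes palato-alveolar [tʃ] before a front vowel. /k/ is underlying.

/lek/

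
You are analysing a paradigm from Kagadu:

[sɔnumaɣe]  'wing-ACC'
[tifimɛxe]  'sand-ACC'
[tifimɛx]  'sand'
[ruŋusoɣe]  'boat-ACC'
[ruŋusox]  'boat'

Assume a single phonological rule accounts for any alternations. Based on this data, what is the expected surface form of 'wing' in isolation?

[sɔnumax]

The root 'boat' surfaces as [ruŋusoɣe] and [ruŋusox], with a stem-final [ɣ] ~ [x] alternation.
The stem 'sand' ([tifimɛxe], [tifimɛx]) shows [x] unchanged in both environments, so [x] cannot be basic with [ɣ] derived before the ACC suffix.
Therefore /ɣ/ is basic and [x] is derived by word-final obstruent devoicing (voiced obstruents become voiceless word-finally).
The one attested form of 'wing', [sɔnumaɣe], shows underlying /sɔnumaɣ/. Applying the same rule word-finally gives [sɔnumax].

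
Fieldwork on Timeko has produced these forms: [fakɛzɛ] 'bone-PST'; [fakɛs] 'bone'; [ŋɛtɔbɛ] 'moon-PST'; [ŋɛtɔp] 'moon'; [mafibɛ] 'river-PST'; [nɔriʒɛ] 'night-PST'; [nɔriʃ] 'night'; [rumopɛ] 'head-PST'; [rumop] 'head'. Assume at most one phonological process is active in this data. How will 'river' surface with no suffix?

The root 'moon' surfaces as [ŋɛtɔbɛ] and [ŋɛtɔp], with a stem-final [b] ~ [p] alternation.
If /p/ were underlying and a rule turned it into [b] before the PST suffix, 'head' would also alternate; but it has [p] in both [rumopɛ] and [rumop].
Therefore /b/ is basic and [p] is derived by word-final obstruent devoicing (voiced obstruents become voiceless word-finally).
From [mafibɛ] the stem 'river' is /mafib/; word-finally this yields [mafip].

[mafip]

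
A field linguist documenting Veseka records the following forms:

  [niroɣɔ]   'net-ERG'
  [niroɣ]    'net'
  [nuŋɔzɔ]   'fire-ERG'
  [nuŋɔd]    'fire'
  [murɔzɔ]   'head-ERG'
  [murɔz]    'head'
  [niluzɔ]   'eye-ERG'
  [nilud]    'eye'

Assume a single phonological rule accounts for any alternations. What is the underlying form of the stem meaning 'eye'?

In [niluzɔ] and [nilud] the final segment of 'eye' alternates: [z] ~ [d].
The stem 'head' ([murɔzɔ], [murɔz]) shows [z] unchanged in both environments, so [z] cannot be basic with [d] derived in isolation.
So /d/ is underlying, and a rule of intervocalic spirantization — voiced stops become fricatives between vowels — gives [z].
The underlying form of 'eye' is therefore /nilud/.

/nilud/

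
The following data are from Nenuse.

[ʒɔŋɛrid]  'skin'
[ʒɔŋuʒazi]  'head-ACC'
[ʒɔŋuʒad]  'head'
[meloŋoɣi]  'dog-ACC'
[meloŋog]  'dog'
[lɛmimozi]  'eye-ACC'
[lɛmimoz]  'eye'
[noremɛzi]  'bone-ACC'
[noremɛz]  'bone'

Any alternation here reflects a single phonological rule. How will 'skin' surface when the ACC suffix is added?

The stem for 'head' ends in [z] in [ʒɔŋuʒazi] but [d] in [ʒɔŋuʒad].
If /z/ were underlying and a rule turned it into [d] in isolation, 'eye' would also alternate; but it has [z] in both [lɛmimozi] and [lɛmimoz].
So /d/ is underlying, and a rule of intervocalic spirantization — voiced stops become fricatives between vowels — gives [z].
The one attested form of 'skin', [ʒɔŋɛrid], shows underlying /ʒɔŋɛrid/. Applying the same rule between vowels gives [ʒɔŋɛrizi].

[ʒɔŋɛrizi]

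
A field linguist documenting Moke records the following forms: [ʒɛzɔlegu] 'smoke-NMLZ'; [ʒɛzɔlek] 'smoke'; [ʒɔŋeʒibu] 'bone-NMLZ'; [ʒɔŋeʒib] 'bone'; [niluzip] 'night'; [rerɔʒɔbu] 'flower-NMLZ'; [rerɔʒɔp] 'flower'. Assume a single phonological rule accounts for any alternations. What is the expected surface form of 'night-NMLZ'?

The stem for 'flower' ends in [b] in [rerɔʒɔbu] but [p] in [rerɔʒɔp].
But 'bone' keeps [b] in both environments ([ʒɔŋeʒibu], [ʒɔŋeʒib]), so there is no rule changing /b/ to [p] in isolation.
Therefore /p/ is basic and [b] is derived by intervocalic voicing (voiceless stops become voiced between vowels).
The one attested form of 'night', [niluzip], shows underlying /niluzip/. Applying the same rule between vowels gives [niluzibu].

[niluzibu]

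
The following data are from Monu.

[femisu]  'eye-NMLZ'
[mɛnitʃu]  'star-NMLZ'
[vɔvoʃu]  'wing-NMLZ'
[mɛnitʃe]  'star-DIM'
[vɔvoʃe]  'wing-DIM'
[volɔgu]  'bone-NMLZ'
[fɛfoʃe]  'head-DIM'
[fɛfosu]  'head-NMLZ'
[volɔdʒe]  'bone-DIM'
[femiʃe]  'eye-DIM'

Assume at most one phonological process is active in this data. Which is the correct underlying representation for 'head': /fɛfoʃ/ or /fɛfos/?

/fɛfos/

'head' shows [s] ~ [ʃ] at the end of the stem ([fɛfosu] vs [fɛfoʃe]).
The stem 'wing' ([vɔvoʃu], [vɔvoʃe]) shows [ʃ] unchanged in both environments, so [ʃ] cannot be basic with [s] derived before the NMLZ suffix.
Therefore /s/ is basic and [ʃ] is derived by palatalization before a front vowel (/g/ and /s/ become palato-alveolar [dʒ] and [ʃ] before a front vowel).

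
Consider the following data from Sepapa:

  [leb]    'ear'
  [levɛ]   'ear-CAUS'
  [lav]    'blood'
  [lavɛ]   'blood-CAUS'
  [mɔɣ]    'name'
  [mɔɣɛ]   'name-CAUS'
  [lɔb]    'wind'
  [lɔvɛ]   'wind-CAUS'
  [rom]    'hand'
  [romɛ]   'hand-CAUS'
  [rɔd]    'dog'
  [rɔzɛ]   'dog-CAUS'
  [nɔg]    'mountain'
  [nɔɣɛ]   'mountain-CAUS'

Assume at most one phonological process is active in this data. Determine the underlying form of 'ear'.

In [leb] and [levɛ] the final segment of 'ear' alternates: [b] ~ [v].
Compare 'blood', with invariant [v] in [lav] and [lavɛ]: an analysis with underlying /v/ and a rule producing [b] in isolation would wrongly predict alternation here too.
Therefore /b/ is basic and [v] is derived by intervocalic spirantization (voiced stops become fricatives between vowels).
Hence 'ear' is /leb/ underlyingly.

/leb/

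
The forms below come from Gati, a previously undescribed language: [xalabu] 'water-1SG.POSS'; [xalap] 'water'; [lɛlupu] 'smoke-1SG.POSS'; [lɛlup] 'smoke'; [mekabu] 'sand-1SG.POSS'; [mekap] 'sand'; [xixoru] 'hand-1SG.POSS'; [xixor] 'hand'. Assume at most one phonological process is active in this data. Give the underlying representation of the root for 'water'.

/xalab/

The stem for 'water' ends in [b] in [xalabu] but [p] in [xalap].
Compare 'smoke', with invariant [p] in [lɛlupu] and [lɛlup]: an analysis with underlying /p/ and a rule producing [b] before the 1SG.POSS suffix would wrongly predict alternation here too.
The alternation reflects word-final obstruent devoicing: voiced obstruents become voiceless word-finally. /b/ is underlying.
The underlying form of 'water' is therefore /xalab/.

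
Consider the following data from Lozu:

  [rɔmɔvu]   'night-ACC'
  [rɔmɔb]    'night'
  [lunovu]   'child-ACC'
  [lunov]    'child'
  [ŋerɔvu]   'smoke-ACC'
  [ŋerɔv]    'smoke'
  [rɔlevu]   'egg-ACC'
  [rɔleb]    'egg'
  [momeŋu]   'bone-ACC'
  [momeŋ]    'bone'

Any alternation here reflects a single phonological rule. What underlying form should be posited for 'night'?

/rɔmɔb/

In [rɔmɔvu] and [rɔmɔb] the final segment of 'night' alternates: [v] ~ [b].
But 'smoke' keeps [v] in both environments ([ŋerɔvu], [ŋerɔv]), so there is no rule changing /v/ to [b] in isolation.
Therefore /b/ is basic and [v] is derived by intervocalic spirantization (voiced stops become fricatives between vowels).
So 'night' = /rɔmɔb/.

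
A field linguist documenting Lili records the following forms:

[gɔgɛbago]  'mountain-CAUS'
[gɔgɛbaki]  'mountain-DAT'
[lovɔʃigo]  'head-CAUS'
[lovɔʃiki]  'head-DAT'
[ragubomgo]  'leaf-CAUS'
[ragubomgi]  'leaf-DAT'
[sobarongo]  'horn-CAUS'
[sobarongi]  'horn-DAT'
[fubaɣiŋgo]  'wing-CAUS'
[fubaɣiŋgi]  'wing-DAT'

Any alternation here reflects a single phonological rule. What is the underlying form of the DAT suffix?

The DAT suffix surfaces as [-gi] and [-ki], depending on the final segment of the stem.
The CAUS suffix, which begins with [g], is invariant after every stem; so [g] is not altered by any rule here.
The DAT suffix is therefore /-ki/ underlyingly, with post-nasal voicing: voiceless stops become voiced after a nasal.

/-ki/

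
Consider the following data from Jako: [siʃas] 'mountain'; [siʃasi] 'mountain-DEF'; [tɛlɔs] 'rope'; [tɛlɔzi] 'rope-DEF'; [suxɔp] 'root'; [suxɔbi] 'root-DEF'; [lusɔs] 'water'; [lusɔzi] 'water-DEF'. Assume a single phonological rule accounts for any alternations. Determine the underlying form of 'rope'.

The stem for 'rope' ends in [s] in [tɛlɔs] but [z] in [tɛlɔzi].
But 'mountain' keeps [s] in both environments ([siʃas], [siʃasi]), so there is no rule changing /s/ to [z] before the DEF suffix.
The underlying segment must be /z/; voiced obstruents become voiceless word-finally, yielding [s] there.
So 'rope' = /tɛlɔz/.

/tɛlɔz/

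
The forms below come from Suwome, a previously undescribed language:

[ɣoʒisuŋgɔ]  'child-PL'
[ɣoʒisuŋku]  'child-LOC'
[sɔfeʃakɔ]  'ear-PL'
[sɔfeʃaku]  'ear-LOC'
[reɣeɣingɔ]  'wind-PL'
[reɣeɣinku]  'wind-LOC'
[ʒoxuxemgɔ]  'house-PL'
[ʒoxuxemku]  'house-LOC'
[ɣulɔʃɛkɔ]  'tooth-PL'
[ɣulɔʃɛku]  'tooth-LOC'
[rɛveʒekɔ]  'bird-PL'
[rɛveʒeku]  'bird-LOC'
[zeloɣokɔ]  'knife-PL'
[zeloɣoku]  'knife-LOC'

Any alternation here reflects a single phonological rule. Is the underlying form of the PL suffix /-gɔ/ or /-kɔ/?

The PL suffix surfaces as [-gɔ] and [-kɔ], depending on the final segment of the stem.
By contrast the LOC suffix keeps its initial [k] throughout — that segment must be underlying.
The PL suffix is therefore /-gɔ/ underlyingly, with post-vocalic devoicing: voiced stops become voiceless after a vowel.

/-gɔ/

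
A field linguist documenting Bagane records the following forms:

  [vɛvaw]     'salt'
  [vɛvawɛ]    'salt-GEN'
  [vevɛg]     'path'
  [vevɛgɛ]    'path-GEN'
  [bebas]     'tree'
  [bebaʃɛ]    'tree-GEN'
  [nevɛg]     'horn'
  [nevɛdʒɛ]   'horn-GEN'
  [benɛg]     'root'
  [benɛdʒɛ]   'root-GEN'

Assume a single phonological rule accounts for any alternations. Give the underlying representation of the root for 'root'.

/benɛdʒ/

The root 'root' surfaces as [benɛg] and [benɛdʒɛ], with a stem-final [g] ~ [dʒ] alternation.
The stem 'path' ([vevɛg], [vevɛgɛ]) shows [g] unchanged in both environments, so [g] cannot be basic with [dʒ] derived before the GEN suffix.
So /dʒ/ is underlying, and a rule of depalatalization — palato-alveolar /dʒ/ and /ʃ/ become [g] and [s] when no front vowel follows — gives [g].
So 'root' = /benɛdʒ/.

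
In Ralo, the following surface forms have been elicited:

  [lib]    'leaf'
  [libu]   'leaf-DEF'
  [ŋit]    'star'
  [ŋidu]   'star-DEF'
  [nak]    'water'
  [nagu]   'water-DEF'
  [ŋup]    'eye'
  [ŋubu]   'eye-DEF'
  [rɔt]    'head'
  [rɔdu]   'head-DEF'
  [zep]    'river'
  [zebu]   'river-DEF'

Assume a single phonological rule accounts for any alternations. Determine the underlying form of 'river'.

The stem for 'river' ends in [p] in [zep] but [b] in [zebu].
But 'leaf' keeps [b] in both environments ([lib], [libu]), so there is no rule changing /b/ to [p] in isolation.
The underlying segment must be /p/; voiceless stops become voiced between vowels, yielding [b] there.

/zep/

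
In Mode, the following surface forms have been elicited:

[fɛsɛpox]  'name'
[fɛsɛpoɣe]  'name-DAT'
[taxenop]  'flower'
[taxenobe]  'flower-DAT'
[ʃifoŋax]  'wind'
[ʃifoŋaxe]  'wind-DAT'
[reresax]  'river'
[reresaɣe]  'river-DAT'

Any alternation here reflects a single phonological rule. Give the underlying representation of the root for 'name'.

/fɛsɛpoɣ/

'name' shows [x] ~ [ɣ] at the end of the stem ([fɛsɛpox] vs [fɛsɛpoɣe]).
But 'wind' keeps [x] in both environments ([ʃifoŋax], [ʃifoŋaxe]), so there is no rule changing /x/ to [ɣ] before the DAT suffix.
The alternation reflects word-final obstruent devoicing: voiced obstruents become voiceless word-finally. /ɣ/ is underlying.
So 'name' = /fɛsɛpoɣ/.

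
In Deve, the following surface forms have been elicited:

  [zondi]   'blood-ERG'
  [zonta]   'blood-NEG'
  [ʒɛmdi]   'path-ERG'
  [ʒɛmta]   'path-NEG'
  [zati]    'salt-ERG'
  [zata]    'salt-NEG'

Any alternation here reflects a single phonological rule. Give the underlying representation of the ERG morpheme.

/-di/

The ERG suffix surfaces as [-di] and [-ti], depending on the final segment of the stem.
The NEG suffix, which begins with [t], is invariant after every stem; so [t] is not altered by any rule here.
So the underlying form is /-di/, and voiced stops become voiceless after a vowel.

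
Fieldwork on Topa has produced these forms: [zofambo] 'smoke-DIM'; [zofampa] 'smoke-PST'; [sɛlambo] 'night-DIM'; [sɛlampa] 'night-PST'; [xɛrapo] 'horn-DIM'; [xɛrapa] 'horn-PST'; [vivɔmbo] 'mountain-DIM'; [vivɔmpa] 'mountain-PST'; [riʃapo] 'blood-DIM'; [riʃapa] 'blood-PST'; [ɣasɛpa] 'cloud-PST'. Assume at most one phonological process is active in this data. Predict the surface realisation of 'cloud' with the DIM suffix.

The DIM morpheme has two allomorphs, [-bo] and [-po].
By contrast the PST suffix keeps its initial [p] throughout — that segment must be underlying.
The DIM suffix is therefore /-bo/ underlyingly, with post-vocalic devoicing: voiced stops become voiceless after a vowel.
After 'cloud', which ends in a vowel, the suffix surfaces as [-po], giving [ɣasɛpo].

[ɣasɛpo]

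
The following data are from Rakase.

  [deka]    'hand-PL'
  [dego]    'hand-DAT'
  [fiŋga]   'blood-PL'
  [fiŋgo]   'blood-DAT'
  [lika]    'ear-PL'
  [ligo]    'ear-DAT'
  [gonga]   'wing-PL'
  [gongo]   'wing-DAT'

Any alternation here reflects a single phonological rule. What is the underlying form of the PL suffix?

/-ka/

The PL suffix surfaces as [-ga] and [-ka], depending on the final segment of the stem.
By contrast the DAT suffix keeps its initial [g] throughout — that segment must be underlying.
The PL suffix is therefore /-ka/ underlyingly, with post-nasal voicing: voiceless stops become voiced after a nasal.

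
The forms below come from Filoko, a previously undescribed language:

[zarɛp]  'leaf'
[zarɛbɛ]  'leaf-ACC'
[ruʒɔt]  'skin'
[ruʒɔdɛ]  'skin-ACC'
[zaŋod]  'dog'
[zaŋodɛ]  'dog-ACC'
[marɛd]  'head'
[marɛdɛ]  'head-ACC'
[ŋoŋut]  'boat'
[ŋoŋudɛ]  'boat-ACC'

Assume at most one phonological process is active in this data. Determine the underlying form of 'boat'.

The root 'boat' surfaces as [ŋoŋut] and [ŋoŋudɛ], with a stem-final [t] ~ [d] alternation.
The stem 'head' ([marɛd], [marɛdɛ]) shows [d] unchanged in both environments, so [d] cannot be basic with [t] derived in isolation.
The underlying segment must be /t/; voiceless stops become voiced between vowels, yielding [d] there.
So 'boat' = /ŋoŋut/.

/ŋoŋut/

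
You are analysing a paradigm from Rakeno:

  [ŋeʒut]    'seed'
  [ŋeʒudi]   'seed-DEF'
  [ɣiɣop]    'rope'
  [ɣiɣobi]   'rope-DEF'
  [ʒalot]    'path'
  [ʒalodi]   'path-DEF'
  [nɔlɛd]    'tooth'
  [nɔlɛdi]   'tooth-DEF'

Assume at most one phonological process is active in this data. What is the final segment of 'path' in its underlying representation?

The root 'path' surfaces as [ʒalot] and [ʒalodi], with a stem-final [t] ~ [d] alternation.
If /d/ were underlying and a rule turned it into [t] in isolation, 'tooth' would also alternate; but it has [d] in both [nɔlɛd] and [nɔlɛdi].
Therefore /t/ is basic and [d] is derived by intervocalic voicing (voiceless stops become voiced between vowels).

/t/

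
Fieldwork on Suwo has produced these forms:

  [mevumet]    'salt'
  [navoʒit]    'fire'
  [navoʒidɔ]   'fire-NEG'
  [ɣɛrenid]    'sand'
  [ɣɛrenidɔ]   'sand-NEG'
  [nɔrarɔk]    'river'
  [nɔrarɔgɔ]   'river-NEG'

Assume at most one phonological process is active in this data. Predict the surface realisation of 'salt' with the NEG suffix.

The stem for 'fire' ends in [t] in [navoʒit] but [d] in [navoʒidɔ].
If /d/ were underlying and a rule turned it into [t] in isolation, 'sand' would also alternate; but it has [d] in both [ɣɛrenid] and [ɣɛrenidɔ].
The alternation reflects intervocalic voicing: voiceless stops become voiced between vowels. /t/ is underlying.
From [mevumet] the stem 'salt' is /mevumet/; between vowels this yields [mevumedɔ].

[mevumedɔ]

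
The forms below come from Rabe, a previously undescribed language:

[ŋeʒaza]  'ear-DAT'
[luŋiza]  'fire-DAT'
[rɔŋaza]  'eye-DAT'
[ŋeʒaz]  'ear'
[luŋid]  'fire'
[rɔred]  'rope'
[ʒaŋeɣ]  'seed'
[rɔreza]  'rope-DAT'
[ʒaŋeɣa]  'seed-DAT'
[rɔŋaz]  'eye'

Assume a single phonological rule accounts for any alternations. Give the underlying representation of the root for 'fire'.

'fire' shows [z] ~ [d] at the end of the stem ([luŋiza] vs [luŋid]).
Compare 'eye', with invariant [z] in [rɔŋaza] and [rɔŋaz]: an analysis with underlying /z/ and a rule producing [d] in isolation would wrongly predict alternation here too.
Therefore /d/ is basic and [z] is derived by intervocalic spirantization (voiced stops become fricatives between vowels).

/luŋid/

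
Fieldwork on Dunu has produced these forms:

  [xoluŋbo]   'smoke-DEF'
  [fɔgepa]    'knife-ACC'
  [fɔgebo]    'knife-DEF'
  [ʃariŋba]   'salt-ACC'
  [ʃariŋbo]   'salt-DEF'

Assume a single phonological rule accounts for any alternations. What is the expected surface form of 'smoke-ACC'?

[xoluŋba]

The ACC morpheme has two allomorphs, [-ba] and [-pa].
The DEF suffix, which begins with [b], is invariant after every stem; so [b] is not altered by any rule here.
The ACC suffix is therefore /-pa/ underlyingly, with post-nasal voicing: voiceless stops become voiced after a nasal.
After 'smoke', which ends in a nasal, the suffix surfaces as [-ba], giving [xoluŋba].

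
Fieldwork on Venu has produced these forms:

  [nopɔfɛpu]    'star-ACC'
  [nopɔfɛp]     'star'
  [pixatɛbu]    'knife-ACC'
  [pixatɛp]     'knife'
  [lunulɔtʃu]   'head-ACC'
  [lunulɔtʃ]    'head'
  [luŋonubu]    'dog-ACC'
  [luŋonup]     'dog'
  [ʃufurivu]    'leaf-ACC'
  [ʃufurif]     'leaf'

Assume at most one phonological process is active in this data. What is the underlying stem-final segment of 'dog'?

/b/

The root 'dog' surfaces as [luŋonubu] and [luŋonup], with a stem-final [b] ~ [p] alternation.
But 'star' keeps [p] in both environments ([nopɔfɛpu], [nopɔfɛp]), so there is no rule changing /p/ to [b] before the ACC suffix.
Therefore /b/ is basic and [p] is derived by word-final obstruent devoicing (voiced obstruents become voiceless word-finally).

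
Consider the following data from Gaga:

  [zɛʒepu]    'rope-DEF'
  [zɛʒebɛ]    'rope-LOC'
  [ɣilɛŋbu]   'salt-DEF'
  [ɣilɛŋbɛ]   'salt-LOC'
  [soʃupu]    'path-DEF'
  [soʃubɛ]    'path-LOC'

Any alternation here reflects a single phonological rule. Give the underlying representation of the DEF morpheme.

The DEF morpheme has two allomorphs, [-bu] and [-pu].
By contrast the LOC suffix keeps its initial [b] throughout — that segment must be underlying.
So the underlying form is /-pu/, and voiceless stops become voiced after a nasal.

/-pu/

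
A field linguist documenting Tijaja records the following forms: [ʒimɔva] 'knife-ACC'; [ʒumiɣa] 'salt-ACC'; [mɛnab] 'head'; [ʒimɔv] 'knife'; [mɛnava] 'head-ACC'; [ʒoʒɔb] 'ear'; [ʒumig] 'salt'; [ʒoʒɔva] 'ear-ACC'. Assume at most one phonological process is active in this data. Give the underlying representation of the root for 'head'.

In [mɛnab] and [mɛnava] the final segment of 'head' alternates: [b] ~ [v].
The stem 'knife' ([ʒimɔv], [ʒimɔva]) shows [v] unchanged in both environments, so [v] cannot be basic with [b] derived in isolation.
The alternation reflects intervocalic spirantization: voiced stops become fricatives between vowels. /b/ is underlying.
The underlying form of 'head' is therefore /mɛnab/.

/mɛnab/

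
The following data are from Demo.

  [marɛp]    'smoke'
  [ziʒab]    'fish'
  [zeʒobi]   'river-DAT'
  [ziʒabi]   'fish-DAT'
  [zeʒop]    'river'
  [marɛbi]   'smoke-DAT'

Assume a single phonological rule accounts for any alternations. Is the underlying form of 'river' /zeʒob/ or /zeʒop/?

In [zeʒobi] and [zeʒop] the final segment of 'river' alternates: [b] ~ [p].
Compare 'fish', with invariant [b] in [ziʒabi] and [ziʒab]: an analysis with underlying /b/ and a rule producing [p] in isolation would wrongly predict alternation here too.
The underlying segment must be /p/; voiceless stops become voiced between vowels, yielding [b] there.

/zeʒop/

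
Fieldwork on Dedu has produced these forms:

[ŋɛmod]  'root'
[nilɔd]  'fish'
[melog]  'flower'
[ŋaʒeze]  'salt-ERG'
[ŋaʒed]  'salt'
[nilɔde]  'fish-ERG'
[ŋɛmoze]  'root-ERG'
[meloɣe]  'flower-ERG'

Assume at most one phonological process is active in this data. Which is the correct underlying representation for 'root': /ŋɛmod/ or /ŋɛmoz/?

/ŋɛmoz/

The stem for 'root' ends in [z] in [ŋɛmoze] but [d] in [ŋɛmod].
But 'fish' keeps [d] in both environments ([nilɔde], [nilɔd]), so there is no rule changing /d/ to [z] before the ERG suffix.
Therefore /z/ is basic and [d] is derived by word-final hardening (voiced fricatives become stops word-finally).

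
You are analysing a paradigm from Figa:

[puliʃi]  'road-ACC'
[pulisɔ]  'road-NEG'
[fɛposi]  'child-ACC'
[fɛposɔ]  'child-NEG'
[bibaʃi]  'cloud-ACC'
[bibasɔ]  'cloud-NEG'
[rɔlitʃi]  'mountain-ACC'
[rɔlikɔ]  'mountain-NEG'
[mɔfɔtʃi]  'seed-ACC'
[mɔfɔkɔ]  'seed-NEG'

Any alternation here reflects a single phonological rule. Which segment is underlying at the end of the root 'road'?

In [puliʃi] and [pulisɔ] the final segment of 'road' alternates: [ʃ] ~ [s].
Compare 'child', with invariant [s] in [fɛposi] and [fɛposɔ]: an analysis with underlying /s/ and a rule producing [ʃ] before the ACC suffix would wrongly predict alternation here too.
Therefore /ʃ/ is basic and [s] is derived by depalatalization (palato-alveolar /tʃ/ and /ʃ/ become [k] and [s] when no front vowel follows).

/ʃ/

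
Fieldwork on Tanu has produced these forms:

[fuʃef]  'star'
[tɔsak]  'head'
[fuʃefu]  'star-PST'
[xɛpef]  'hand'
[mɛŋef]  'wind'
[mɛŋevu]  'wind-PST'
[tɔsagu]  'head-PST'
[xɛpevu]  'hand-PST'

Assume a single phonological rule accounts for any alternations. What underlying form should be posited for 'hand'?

The stem for 'hand' ends in [f] in [xɛpef] but [v] in [xɛpevu].
But 'star' keeps [f] in both environments ([fuʃef], [fuʃefu]), so there is no rule changing /f/ to [v] before the PST suffix.
The alternation reflects word-final obstruent devoicing: voiced obstruents become voiceless word-finally. /v/ is underlying.
Hence 'hand' is /xɛpev/ underlyingly.

/xɛpev/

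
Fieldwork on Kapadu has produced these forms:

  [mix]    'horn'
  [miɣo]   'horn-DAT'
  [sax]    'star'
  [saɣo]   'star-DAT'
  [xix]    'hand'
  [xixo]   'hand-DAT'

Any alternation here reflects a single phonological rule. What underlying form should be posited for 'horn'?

/miɣ/

In [mix] and [miɣo] the final segment of 'horn' alternates: [x] ~ [ɣ].
Compare 'hand', with invariant [x] in [xix] and [xixo]: an analysis with underlying /x/ and a rule producing [ɣ] before the DAT suffix would wrongly predict alternation here too.
Therefore /ɣ/ is basic and [x] is derived by word-final obstruent devoicing (voiced obstruents become voiceless word-finally).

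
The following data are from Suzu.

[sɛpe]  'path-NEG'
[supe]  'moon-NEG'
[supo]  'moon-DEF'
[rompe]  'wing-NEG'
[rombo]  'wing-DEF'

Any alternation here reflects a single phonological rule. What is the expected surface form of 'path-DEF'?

[sɛpo]

The DEF suffix surfaces as [-bo] and [-po], depending on the final segment of the stem.
By contrast the NEG suffix keeps its initial [p] throughout — that segment must be underlying.
The DEF suffix is therefore /-bo/ underlyingly, with post-vocalic devoicing: voiced stops become voiceless after a vowel.
After 'path', which ends in a vowel, the suffix surfaces as [-po], giving [sɛpo].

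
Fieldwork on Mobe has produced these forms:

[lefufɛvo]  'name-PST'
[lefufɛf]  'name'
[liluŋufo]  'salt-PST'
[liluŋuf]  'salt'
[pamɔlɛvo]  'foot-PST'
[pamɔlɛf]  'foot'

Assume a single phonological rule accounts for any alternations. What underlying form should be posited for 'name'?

The root 'name' surfaces as [lefufɛvo] and [lefufɛf], with a stem-final [v] ~ [f] alternation.
Compare 'salt', with invariant [f] in [liluŋufo] and [liluŋuf]: an analysis with underlying /f/ and a rule producing [v] before the PST suffix would wrongly predict alternation here too.
So /v/ is underlying, and a rule of word-final obstruent devoicing — voiced obstruents become voiceless word-finally — gives [f].
Hence 'name' is /lefufɛv/ underlyingly.

/lefufɛv/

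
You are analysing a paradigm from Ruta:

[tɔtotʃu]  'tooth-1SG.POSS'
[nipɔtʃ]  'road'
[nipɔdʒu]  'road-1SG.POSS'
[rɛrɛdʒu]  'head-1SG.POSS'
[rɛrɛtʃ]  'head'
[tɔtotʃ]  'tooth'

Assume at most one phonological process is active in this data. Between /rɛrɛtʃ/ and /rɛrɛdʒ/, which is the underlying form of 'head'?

/rɛrɛdʒ/

'head' shows [tʃ] ~ [dʒ] at the end of the stem ([rɛrɛtʃ] vs [rɛrɛdʒu]).
If /tʃ/ were underlying and a rule turned it into [dʒ] before the 1SG.POSS suffix, 'tooth' would also alternate; but it has [tʃ] in both [tɔtotʃ] and [tɔtotʃu].
The alternation reflects word-final obstruent devoicing: voiced obstruents become voiceless word-finally. /dʒ/ is underlying.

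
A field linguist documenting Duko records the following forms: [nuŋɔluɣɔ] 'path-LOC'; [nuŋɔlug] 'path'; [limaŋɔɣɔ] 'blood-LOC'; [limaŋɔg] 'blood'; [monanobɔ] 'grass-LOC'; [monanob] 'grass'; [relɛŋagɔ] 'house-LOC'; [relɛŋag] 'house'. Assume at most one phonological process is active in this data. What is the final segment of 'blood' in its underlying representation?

/ɣ/

The root 'blood' surfaces as [limaŋɔɣɔ] and [limaŋɔg], with a stem-final [ɣ] ~ [g] alternation.
The stem 'house' ([relɛŋagɔ], [relɛŋag]) shows [g] unchanged in both environments, so [g] cannot be basic with [ɣ] derived before the LOC suffix.
So /ɣ/ is underlying, and a rule of word-final hardening — voiced fricatives become stops word-finally — gives [g].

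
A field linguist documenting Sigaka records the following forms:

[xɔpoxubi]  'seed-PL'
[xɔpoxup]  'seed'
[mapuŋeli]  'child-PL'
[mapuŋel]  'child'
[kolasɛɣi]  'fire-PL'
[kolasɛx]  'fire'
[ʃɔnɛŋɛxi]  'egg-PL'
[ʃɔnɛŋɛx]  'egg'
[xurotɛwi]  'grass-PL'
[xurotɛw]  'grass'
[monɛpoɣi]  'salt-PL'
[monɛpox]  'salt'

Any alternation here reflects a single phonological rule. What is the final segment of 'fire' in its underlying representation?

/ɣ/

The stem for 'fire' ends in [ɣ] in [kolasɛɣi] but [x] in [kolasɛx].
If /x/ were underlying and a rule turned it into [ɣ] before the PL suffix, 'egg' would also alternate; but it has [x] in both [ʃɔnɛŋɛxi] and [ʃɔnɛŋɛx].
Therefore /ɣ/ is basic and [x] is derived by word-final obstruent devoicing (voiced obstruents become voiceless word-finally).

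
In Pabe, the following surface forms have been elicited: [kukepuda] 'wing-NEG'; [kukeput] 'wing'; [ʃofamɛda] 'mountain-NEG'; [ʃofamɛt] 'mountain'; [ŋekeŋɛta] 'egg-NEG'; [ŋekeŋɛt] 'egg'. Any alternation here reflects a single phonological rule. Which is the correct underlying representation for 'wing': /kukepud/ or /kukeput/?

/kukepud/

The stem for 'wing' ends in [d] in [kukepuda] but [t] in [kukeput].
The stem 'egg' ([ŋekeŋɛta], [ŋekeŋɛt]) shows [t] unchanged in both environments, so [t] cannot be basic with [d] derived before the NEG suffix.
So /d/ is underlying, and a rule of word-final obstruent devoicing — voiced obstruents become voiceless word-finally — gives [t].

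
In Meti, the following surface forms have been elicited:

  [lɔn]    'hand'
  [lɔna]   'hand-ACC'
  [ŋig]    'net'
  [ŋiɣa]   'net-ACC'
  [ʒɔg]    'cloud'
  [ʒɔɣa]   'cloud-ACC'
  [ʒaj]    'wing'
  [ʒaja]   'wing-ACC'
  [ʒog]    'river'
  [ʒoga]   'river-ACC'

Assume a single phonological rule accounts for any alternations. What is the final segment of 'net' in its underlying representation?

The stem for 'net' ends in [g] in [ŋig] but [ɣ] in [ŋiɣa].
The stem 'river' ([ʒog], [ʒoga]) shows [g] unchanged in both environments, so [g] cannot be basic with [ɣ] derived before the ACC suffix.
The alternation reflects word-final hardening: voiced fricatives become stops word-finally. /ɣ/ is underlying.

/ɣ/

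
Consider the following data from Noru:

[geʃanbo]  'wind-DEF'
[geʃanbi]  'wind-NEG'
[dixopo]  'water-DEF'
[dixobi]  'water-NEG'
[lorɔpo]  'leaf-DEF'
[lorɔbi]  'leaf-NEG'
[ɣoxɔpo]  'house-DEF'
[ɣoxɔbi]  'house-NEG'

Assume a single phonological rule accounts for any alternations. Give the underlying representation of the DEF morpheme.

The DEF morpheme has two allomorphs, [-bo] and [-po].
The NEG suffix, which begins with [b], is invariant after every stem; so [b] is not altered by any rule here.
So the underlying form is /-po/, and voiceless stops become voiced after a nasal.

/-po/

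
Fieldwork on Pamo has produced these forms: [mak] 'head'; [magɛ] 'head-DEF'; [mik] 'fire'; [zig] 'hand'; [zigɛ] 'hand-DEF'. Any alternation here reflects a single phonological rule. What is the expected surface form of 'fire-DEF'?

[migɛ]

In [mak] and [magɛ] the final segment of 'head' alternates: [k] ~ [g].
Compare 'hand', with invariant [g] in [zig] and [zigɛ]: an analysis with underlying /g/ and a rule producing [k] in isolation would wrongly predict alternation here too.
The underlying segment must be /k/; voiceless stops become voiced between vowels, yielding [g] there.
From [mik] the stem 'fire' is /mik/; between vowels this yields [migɛ].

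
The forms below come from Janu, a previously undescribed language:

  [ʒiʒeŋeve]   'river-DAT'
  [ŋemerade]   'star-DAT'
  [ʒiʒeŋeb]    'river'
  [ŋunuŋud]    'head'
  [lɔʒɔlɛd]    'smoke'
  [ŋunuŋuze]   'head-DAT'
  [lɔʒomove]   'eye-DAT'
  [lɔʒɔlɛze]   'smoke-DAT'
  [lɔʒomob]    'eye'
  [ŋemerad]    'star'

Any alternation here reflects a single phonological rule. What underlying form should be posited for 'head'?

/ŋunuŋuz/

'head' shows [d] ~ [z] at the end of the stem ([ŋunuŋud] vs [ŋunuŋuze]).
The stem 'star' ([ŋemerad], [ŋemerade]) shows [d] unchanged in both environments, so [d] cannot be basic with [z] derived before the DAT suffix.
Therefore /z/ is basic and [d] is derived by word-final hardening (voiced fricatives become stops word-finally).
Hence 'head' is /ŋunuŋuz/ underlyingly.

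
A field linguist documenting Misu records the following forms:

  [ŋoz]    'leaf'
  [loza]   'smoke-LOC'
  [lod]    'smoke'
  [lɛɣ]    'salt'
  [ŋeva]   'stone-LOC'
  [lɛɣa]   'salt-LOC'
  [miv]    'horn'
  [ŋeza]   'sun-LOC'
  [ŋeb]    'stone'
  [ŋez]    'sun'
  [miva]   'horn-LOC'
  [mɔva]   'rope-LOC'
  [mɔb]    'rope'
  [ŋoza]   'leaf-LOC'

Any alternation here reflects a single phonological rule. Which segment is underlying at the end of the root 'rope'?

'rope' shows [v] ~ [b] at the end of the stem ([mɔva] vs [mɔb]).
But 'horn' keeps [v] in both environments ([miva], [miv]), so there is no rule changing /v/ to [b] in isolation.
The alternation reflects intervocalic spirantization: voiced stops become fricatives between vowels. /b/ is underlying.

/b/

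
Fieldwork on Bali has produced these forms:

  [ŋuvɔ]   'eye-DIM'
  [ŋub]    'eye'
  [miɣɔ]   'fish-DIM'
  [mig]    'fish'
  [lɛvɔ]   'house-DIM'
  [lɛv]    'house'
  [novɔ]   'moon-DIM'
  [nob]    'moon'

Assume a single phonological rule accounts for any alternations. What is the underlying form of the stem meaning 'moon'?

/nob/

'moon' shows [v] ~ [b] at the end of the stem ([novɔ] vs [nob]).
If /v/ were underlying and a rule turned it into [b] in isolation, 'house' would also alternate; but it has [v] in both [lɛvɔ] and [lɛv].
So /b/ is underlying, and a rule of intervocalic spirantization — voiced stops become fricatives between vowels — gives [v].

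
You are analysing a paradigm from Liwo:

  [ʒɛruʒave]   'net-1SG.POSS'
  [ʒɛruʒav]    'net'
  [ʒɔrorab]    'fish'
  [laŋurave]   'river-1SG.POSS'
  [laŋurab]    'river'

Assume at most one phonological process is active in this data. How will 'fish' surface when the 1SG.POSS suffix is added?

[ʒɔrorave]

'river' shows [v] ~ [b] at the end of the stem ([laŋurave] vs [laŋurab]).
But 'net' keeps [v] in both environments ([ʒɛruʒave], [ʒɛruʒav]), so there is no rule changing /v/ to [b] in isolation.
Therefore /b/ is basic and [v] is derived by intervocalic spirantization (voiced stops become fricatives between vowels).
From [ʒɔrorab] the stem 'fish' is /ʒɔrorab/; between vowels this yields [ʒɔrorave].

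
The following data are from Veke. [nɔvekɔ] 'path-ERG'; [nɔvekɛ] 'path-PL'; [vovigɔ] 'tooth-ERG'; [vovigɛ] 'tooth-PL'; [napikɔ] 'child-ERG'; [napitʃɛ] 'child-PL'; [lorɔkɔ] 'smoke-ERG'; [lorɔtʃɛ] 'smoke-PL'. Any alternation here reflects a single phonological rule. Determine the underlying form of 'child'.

/napitʃ/

The stem for 'child' ends in [k] in [napikɔ] but [tʃ] in [napitʃɛ].
If /k/ were underlying and a rule turned it into [tʃ] before the PL suffix, 'path' would also alternate; but it has [k] in both [nɔvekɔ] and [nɔvekɛ].
The alternation reflects depalatalization: palato-alveolar /tʃ/ becomes [k] when no front vowel follows. /tʃ/ is underlying.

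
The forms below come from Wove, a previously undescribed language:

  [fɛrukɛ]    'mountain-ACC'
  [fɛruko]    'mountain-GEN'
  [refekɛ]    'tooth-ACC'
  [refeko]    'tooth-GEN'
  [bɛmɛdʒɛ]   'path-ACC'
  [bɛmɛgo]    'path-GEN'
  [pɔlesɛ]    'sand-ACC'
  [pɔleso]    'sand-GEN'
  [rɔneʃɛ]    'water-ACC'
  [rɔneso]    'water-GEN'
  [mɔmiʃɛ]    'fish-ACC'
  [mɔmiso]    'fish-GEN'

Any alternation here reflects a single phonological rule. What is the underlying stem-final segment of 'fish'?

/ʃ/

'fish' shows [ʃ] ~ [s] at the end of the stem ([mɔmiʃɛ] vs [mɔmiso]).
But 'sand' keeps [s] in both environments ([pɔlesɛ], [pɔleso]), so there is no rule changing /s/ to [ʃ] before the ACC suffix.
So /ʃ/ is underlying, and a rule of depalatalization — palato-alveolar /dʒ/ and /ʃ/ become [g] and [s] when no front vowel follows — gives [s].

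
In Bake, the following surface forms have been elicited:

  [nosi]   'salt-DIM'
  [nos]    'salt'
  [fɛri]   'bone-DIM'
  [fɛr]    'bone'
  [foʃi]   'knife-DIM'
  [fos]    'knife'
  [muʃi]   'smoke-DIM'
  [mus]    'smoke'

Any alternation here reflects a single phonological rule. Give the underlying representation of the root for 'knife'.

/foʃ/

The stem for 'knife' ends in [ʃ] in [foʃi] but [s] in [fos].
The stem 'salt' ([nosi], [nos]) shows [s] unchanged in both environments, so [s] cannot be basic with [ʃ] derived before the DIM suffix.
Therefore /ʃ/ is basic and [s] is derived by depalatalization (palato-alveolar /ʃ/ becomes [s] when no front vowel follows).
The underlying form of 'knife' is therefore /foʃ/.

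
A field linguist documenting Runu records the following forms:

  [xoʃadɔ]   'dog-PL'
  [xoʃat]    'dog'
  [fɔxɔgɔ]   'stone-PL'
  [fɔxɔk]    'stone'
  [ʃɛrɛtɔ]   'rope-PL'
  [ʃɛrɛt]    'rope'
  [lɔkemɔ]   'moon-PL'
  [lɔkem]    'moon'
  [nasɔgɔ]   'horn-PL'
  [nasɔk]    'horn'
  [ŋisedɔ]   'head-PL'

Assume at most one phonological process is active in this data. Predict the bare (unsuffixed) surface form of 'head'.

'dog' shows [d] ~ [t] at the end of the stem ([xoʃadɔ] vs [xoʃat]).
The stem 'rope' ([ʃɛrɛtɔ], [ʃɛrɛt]) shows [t] unchanged in both environments, so [t] cannot be basic with [d] derived before the PL suffix.
Therefore /d/ is basic and [t] is derived by word-final obstruent devoicing (voiced obstruents become voiceless word-finally).
The one attested form of 'head', [ŋisedɔ], shows underlying /ŋised/. Applying the same rule word-finally gives [ŋiset].

[ŋiset]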